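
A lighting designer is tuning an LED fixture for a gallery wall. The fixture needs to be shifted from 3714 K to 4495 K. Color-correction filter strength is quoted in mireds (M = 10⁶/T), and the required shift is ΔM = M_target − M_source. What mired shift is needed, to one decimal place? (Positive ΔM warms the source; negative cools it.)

-46.8 mireds

M_source = 10⁶/3714 = 269.251; M_target = 10⁶/4495 = 222.469.
ΔM = 222.469 − 269.251 = -46.782 → -46.8 mireds, a cooling shift.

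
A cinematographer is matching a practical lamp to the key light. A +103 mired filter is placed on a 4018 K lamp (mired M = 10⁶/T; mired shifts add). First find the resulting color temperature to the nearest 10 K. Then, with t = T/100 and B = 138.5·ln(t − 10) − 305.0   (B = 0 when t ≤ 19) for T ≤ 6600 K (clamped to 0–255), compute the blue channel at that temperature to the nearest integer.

98

M_in = 10⁶/4018 = 248.88; M_out = 248.88 + (+103) = 351.88.
T_out = 10⁶/351.88 = 2841.9 K → 2840 K; t = 28.4.
B = 138.5·ln(28.4 − 10) − 305.0 = 138.5·ln 18.4 − 305.0 = 138.5·2.9124 − 305.0 = 98.361.
Rounded: 98.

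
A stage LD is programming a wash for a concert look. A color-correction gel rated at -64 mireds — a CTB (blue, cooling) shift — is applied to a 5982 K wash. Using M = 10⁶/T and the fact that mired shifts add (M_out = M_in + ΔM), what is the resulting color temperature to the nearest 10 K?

9690 K

M_in = 10⁶/5982 = 167.17 mireds.
M_out = 167.17 + (-64) = 103.17 mireds.
T_out = 10⁶/103.17 = 9692.9 K → 9690 K.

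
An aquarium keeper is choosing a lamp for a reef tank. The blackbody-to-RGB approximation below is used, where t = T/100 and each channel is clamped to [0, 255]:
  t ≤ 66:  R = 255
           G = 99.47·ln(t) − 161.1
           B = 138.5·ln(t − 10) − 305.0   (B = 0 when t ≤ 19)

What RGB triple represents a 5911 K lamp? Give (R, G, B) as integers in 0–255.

t = 5911/100 = 59.11; the t ≤ 66 branch applies.
R = 255 by definition for t ≤ 66.
G = 99.47·ln 59.11 − 161.1 = 99.47·4.0794 − 161.1 = 244.678.
B = 138.5·ln(59.11 − 10) − 305.0 = 138.5·ln 49.11 − 305.0 = 138.5·3.8941 − 305.0 = 234.328.
Rounded: (255, 245, 234).

(255, 245, 234)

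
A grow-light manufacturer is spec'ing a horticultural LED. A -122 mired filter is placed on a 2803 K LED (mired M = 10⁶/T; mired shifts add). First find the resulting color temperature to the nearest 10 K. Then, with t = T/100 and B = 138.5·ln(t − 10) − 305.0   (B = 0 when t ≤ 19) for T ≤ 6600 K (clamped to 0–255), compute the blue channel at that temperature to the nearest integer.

M_in = 10⁶/2803 = 356.76; M_out = 356.76 + (-122) = 234.76.
T_out = 10⁶/234.76 = 4259.7 K → 4260 K; t = 42.6.
B = 138.5·ln(42.6 − 10) − 305.0 = 138.5·ln 32.6 − 305.0 = 138.5·3.4843 − 305.0 = 177.577.
Rounded: 178.

178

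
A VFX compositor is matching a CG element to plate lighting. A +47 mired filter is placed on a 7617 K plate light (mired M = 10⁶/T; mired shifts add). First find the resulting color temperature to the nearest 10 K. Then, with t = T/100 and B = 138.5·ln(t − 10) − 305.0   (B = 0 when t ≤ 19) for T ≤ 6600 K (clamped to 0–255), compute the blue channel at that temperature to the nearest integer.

226

M_in = 10⁶/7617 = 131.29; M_out = 131.29 + (+47) = 178.29.
T_out = 10⁶/178.29 = 5609.0 K → 5610 K; t = 56.1.
B = 138.5·ln(56.1 − 10) − 305.0 = 138.5·ln 46.1 − 305.0 = 138.5·3.8308 − 305.0 = 225.568.
Rounded: 226.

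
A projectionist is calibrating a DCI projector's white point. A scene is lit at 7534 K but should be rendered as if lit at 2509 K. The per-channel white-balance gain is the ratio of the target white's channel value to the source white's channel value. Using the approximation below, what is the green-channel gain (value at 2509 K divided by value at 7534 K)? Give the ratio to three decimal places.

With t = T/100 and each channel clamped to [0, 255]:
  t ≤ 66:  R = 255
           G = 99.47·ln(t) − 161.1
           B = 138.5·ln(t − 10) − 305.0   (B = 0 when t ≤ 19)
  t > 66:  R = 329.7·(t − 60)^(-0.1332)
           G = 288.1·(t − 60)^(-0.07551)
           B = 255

At 7534 K (t = 75.34):
  G = 288.1·(75.34 − 60)^(-0.07551) = 288.1·15.34^(-0.07551) = 288.1·0.81369 = 234.424.
At 2509 K (t = 25.09):
  G = 99.47·ln 25.09 − 161.1 = 99.47·3.2225 − 161.1 = 159.439.
Gain = 159.439 / 234.424 = 0.6801 → 0.680.

0.680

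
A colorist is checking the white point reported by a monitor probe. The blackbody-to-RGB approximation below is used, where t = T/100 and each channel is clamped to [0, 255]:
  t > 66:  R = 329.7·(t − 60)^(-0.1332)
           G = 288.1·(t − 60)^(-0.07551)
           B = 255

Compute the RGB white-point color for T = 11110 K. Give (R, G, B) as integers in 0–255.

(195, 214, 255)

t = 11110/100 = 111.1; the t > 66 branch applies.
R = 329.7·(111.1 − 60)^(-0.1332) = 329.7·51.1^(-0.1332) = 329.7·0.59216 = 195.235.
G = 288.1·(111.1 − 60)^(-0.07551) = 288.1·51.1^(-0.07551) = 288.1·0.74301 = 214.062.
B = 255 by definition for t > 66.
Rounded: (195, 214, 255).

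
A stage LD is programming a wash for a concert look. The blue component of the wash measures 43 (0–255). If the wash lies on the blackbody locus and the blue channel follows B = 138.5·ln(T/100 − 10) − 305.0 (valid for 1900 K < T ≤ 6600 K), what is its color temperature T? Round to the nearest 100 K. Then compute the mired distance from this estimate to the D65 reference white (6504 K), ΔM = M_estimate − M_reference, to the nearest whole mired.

+301 mireds

ln(t − 10) = (43 + 305.0) / 138.5 = 2.5126.
t − 10 = e^2.5126 = 12.337, so t = 22.337.
T = 100·t = 2234 K → 2200 K to the nearest 100 K.
M_estimate = 10⁶/2200 = 454.55; M_reference = 10⁶/6504 = 153.75.
ΔM = 454.55 − 153.75 = 300.79 → +301 mireds.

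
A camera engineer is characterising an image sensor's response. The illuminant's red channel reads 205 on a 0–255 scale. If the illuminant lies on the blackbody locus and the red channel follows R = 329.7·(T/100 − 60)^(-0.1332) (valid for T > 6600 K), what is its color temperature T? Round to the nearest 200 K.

9600 K

(t − 60)^(-0.1332) = 205/329.7 = 0.62178.
t − 60 = 0.62178^(1/-0.1332) = 0.62178^(-7.508) = 35.423, so t = 95.423.
T = 100·t = 9542 K → 9600 K to the nearest 200 K.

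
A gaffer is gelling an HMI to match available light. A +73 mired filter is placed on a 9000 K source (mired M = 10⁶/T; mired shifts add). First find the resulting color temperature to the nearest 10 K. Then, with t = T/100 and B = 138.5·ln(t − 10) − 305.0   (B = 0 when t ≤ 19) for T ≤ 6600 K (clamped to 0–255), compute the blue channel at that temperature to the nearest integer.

M_in = 10⁶/9000 = 111.11; M_out = 111.11 + (+73) = 184.11.
T_out = 10⁶/184.11 = 5431.5 K → 5430 K; t = 54.3.
B = 138.5·ln(54.3 − 10) − 305.0 = 138.5·ln 44.3 − 305.0 = 138.5·3.7910 − 305.0 = 220.051.
Rounded: 220.

220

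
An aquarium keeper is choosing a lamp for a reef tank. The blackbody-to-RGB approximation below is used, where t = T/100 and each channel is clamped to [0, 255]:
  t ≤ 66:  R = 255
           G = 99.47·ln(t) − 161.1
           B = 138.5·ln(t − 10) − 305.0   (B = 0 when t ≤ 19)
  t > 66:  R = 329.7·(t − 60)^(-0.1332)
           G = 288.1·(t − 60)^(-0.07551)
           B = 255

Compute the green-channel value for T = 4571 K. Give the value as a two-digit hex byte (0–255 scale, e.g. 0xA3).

0xDB

t = 4571/100 = 45.71; the t ≤ 66 branch applies.
G = 99.47·ln 45.71 − 161.1 = 99.47·3.8223 − 161.1 = 219.106.
Rounded: 219; in hex, 0xDB.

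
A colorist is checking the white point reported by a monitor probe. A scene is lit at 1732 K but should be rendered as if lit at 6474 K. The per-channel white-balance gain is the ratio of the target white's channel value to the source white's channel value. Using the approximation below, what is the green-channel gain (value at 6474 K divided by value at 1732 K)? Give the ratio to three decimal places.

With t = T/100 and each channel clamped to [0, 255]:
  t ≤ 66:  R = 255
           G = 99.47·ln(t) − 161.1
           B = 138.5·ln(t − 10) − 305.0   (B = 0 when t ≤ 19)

2.070

At 1732 K (t = 17.32):
  G = 99.47·ln 17.32 − 161.1 = 99.47·2.8519 − 161.1 = 122.575.
At 6474 K (t = 64.74):
  G = 99.47·ln 64.74 − 161.1 = 99.47·4.1704 − 161.1 = 253.728.
Gain = 253.728 / 122.575 = 2.0700 → 2.070.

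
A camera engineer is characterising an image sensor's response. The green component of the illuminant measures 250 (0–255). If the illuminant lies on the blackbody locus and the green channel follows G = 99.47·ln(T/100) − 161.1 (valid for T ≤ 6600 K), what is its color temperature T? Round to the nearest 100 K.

ln t = (250 + 161.1) / 99.47 = 4.1329.
t = e^4.1329 = 62.359.
T = 100·t = 6236 K → 6200 K to the nearest 100 K.

6200 K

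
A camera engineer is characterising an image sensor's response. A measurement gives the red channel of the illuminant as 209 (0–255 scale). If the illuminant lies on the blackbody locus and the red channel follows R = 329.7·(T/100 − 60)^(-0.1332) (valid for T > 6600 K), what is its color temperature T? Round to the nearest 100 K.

9100 K

(t − 60)^(-0.1332) = 209/329.7 = 0.63391.
t − 60 = 0.63391^(1/-0.1332) = 0.63391^(-7.508) = 30.639, so t = 90.639.
T = 100·t = 9064 K → 9100 K to the nearest 100 K.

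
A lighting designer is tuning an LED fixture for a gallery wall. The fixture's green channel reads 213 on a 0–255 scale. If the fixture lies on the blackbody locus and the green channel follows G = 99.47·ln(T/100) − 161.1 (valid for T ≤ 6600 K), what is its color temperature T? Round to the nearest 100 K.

ln t = (213 + 161.1) / 99.47 = 3.7609.
t = e^3.7609 = 42.989.
T = 100·t = 4299 K → 4300 K to the nearest 100 K.

4300 K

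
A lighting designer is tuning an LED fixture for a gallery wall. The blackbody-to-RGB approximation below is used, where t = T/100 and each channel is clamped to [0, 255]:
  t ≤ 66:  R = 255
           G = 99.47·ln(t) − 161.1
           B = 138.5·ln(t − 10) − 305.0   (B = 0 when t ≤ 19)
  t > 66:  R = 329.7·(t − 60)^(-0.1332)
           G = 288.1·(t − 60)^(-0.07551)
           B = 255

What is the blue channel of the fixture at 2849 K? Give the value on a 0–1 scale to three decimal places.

t = 2849/100 = 28.49; the t ≤ 66 branch applies.
B = 138.5·ln(28.49 − 10) − 305.0 = 138.5·ln 18.49 − 305.0 = 138.5·2.9172 − 305.0 = 99.036.
On a 0–1 scale: 99.036/255 = 0.3884 → 0.388.

0.388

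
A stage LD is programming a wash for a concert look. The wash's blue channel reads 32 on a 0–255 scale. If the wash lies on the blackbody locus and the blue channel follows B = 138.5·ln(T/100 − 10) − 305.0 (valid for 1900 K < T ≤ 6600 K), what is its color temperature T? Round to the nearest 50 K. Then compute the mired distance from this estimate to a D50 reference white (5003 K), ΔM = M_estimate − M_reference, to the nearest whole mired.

ln(t − 10) = (32 + 305.0) / 138.5 = 2.4332.
t − 10 = e^2.4332 = 11.395, so t = 21.395.
T = 100·t = 2140 K → 2150 K to the nearest 50 K.
M_estimate = 10⁶/2150 = 465.12; M_reference = 10⁶/5003 = 199.88.
ΔM = 465.12 − 199.88 = 265.24 → +265 mireds.

+265 mireds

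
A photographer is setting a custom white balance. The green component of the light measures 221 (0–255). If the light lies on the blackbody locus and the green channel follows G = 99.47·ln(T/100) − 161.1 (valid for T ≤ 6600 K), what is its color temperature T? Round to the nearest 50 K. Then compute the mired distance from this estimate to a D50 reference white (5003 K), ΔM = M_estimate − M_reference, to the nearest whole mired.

+15 mireds

ln t = (221 + 161.1) / 99.47 = 3.8414.
t = e^3.8414 = 46.589.
T = 100·t = 4659 K → 4650 K to the nearest 50 K.
M_estimate = 10⁶/4650 = 215.05; M_reference = 10⁶/5003 = 199.88.
ΔM = 215.05 − 199.88 = 15.17 → +15 mireds.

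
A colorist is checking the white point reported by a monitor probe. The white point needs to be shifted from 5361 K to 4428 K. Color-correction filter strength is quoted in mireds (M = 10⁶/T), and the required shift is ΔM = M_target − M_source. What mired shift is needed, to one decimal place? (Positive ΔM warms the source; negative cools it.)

M_source = 10⁶/5361 = 186.532; M_target = 10⁶/4428 = 225.836.
ΔM = 225.836 − 186.532 = 39.303 → +39.3 mireds, a warming shift.

+39.3 mireds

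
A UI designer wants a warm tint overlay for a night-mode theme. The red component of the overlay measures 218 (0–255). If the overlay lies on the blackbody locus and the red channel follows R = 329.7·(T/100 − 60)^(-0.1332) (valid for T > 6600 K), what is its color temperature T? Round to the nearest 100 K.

8200 K

(t − 60)^(-0.1332) = 218/329.7 = 0.66121.
t − 60 = 0.66121^(1/-0.1332) = 0.66121^(-7.508) = 22.326, so t = 82.326.
T = 100·t = 8233 K → 8200 K to the nearest 100 K.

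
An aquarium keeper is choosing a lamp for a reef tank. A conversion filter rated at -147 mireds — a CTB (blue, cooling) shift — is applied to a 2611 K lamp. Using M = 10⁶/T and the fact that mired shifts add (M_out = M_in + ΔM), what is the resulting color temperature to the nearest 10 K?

M_in = 10⁶/2611 = 383.00 mireds.
M_out = 383.00 + (-147) = 236.00 mireds.
T_out = 10⁶/236.00 = 4237.4 K → 4240 K.

4240 K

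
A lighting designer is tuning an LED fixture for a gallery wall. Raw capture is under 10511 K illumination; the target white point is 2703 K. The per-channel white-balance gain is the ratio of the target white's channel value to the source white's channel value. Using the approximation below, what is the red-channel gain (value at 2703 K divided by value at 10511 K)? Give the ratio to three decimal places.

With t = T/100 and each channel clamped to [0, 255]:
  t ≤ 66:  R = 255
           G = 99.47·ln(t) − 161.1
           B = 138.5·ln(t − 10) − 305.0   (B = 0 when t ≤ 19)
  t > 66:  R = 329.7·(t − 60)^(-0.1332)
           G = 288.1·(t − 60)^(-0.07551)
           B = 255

At 10511 K (t = 105.11):
  R = 329.7·(105.11 − 60)^(-0.1332) = 329.7·45.11^(-0.1332) = 329.7·0.60208 = 198.504.
At 2703 K (t = 27.03):
  R = 255 by definition for t ≤ 66.
Gain = 255.000 / 198.504 = 1.2846 → 1.285.

1.285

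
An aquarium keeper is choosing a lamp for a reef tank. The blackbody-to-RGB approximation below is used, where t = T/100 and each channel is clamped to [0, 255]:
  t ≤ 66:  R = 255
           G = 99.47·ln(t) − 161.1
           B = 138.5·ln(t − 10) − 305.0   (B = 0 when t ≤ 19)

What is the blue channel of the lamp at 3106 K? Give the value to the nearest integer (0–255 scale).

117

t = 3106/100 = 31.06; the t ≤ 66 branch applies.
B = 138.5·ln(31.06 − 10) − 305.0 = 138.5·ln 21.06 − 305.0 = 138.5·3.0474 − 305.0 = 117.062.
Rounded: 117.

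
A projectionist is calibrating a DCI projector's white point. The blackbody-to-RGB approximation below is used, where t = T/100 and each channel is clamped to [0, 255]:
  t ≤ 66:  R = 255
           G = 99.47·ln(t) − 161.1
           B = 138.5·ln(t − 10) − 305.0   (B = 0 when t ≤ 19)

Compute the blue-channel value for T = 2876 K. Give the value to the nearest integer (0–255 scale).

t = 2876/100 = 28.76; the t ≤ 66 branch applies.
B = 138.5·ln(28.76 − 10) − 305.0 = 138.5·ln 18.76 − 305.0 = 138.5·2.9317 − 305.0 = 101.044.
Rounded: 101.

101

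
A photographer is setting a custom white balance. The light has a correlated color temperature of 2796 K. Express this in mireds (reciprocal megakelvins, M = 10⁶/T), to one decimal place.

M = 10⁶ / 2796 = 357.654 → 357.7 mireds.

357.7 mireds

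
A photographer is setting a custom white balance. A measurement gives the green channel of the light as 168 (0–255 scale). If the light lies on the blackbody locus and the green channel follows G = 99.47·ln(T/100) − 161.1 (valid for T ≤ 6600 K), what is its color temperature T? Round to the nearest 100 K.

2700 K

ln t = (168 + 161.1) / 99.47 = 3.3085.
t = e^3.3085 = 27.345.
T = 100·t = 2735 K → 2700 K to the nearest 100 K.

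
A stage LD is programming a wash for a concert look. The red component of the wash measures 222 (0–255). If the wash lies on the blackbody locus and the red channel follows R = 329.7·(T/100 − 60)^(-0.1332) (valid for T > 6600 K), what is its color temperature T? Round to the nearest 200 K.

(t − 60)^(-0.1332) = 222/329.7 = 0.67334.
t − 60 = 0.67334^(1/-0.1332) = 0.67334^(-7.508) = 19.478, so t = 79.478.
T = 100·t = 7948 K → 8000 K to the nearest 200 K.

8000 K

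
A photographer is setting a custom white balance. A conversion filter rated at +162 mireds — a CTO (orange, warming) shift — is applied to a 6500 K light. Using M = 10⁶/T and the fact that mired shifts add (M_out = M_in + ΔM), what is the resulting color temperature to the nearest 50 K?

M_in = 10⁶/6500 = 153.85 mireds.
M_out = 153.85 + (+162) = 315.85 mireds.
T_out = 10⁶/315.85 = 3166.1 K → 3150 K.

3150 K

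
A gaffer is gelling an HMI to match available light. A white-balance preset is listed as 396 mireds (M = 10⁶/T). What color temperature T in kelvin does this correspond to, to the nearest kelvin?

T = 10⁶ / 396 = 2525.25 K → 2525 K.

2525 K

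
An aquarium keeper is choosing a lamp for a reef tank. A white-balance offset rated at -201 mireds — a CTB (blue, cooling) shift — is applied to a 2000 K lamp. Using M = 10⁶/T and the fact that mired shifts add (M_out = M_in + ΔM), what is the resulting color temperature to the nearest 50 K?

3350 K

M_in = 10⁶/2000 = 500.00 mireds.
M_out = 500.00 + (-201) = 299.00 mireds.
T_out = 10⁶/299.00 = 3344.5 K → 3350 K.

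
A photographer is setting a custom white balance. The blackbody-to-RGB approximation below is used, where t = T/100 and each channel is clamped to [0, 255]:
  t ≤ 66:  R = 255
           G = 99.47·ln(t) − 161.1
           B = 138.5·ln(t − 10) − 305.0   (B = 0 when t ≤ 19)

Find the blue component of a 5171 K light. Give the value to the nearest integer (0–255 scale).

t = 5171/100 = 51.71; the t ≤ 66 branch applies.
B = 138.5·ln(51.71 − 10) − 305.0 = 138.5·ln 41.71 − 305.0 = 138.5·3.7307 − 305.0 = 211.708.
Rounded: 212.

212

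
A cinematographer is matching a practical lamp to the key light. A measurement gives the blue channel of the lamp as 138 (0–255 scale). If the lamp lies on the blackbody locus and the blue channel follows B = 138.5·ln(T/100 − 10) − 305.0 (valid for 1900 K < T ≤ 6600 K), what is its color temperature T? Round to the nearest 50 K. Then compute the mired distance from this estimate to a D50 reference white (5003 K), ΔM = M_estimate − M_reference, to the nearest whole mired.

+90 mireds

ln(t − 10) = (138 + 305.0) / 138.5 = 3.1986.
t − 10 = e^3.1986 = 24.497, so t = 34.497.
T = 100·t = 3450 K → 3450 K to the nearest 50 K.
M_estimate = 10⁶/3450 = 289.86; M_reference = 10⁶/5003 = 199.88.
ΔM = 289.86 − 199.88 = 89.98 → +90 mireds.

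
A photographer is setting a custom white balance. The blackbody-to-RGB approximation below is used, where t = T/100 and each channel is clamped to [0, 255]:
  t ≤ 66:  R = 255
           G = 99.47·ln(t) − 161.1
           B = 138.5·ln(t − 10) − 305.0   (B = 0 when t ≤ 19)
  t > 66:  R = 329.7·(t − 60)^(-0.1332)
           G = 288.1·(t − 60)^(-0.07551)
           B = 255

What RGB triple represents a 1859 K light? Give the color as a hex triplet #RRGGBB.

t = 1859/100 = 18.59; the t ≤ 66 branch applies.
R = 255 by definition for t ≤ 66.
G = 99.47·ln 18.59 − 161.1 = 99.47·2.9226 − 161.1 = 129.613.
t = 18.59 ≤ 19, so B = 0.
Rounded: (255, 130, 0).
In hex: #FF8200.

#FF8200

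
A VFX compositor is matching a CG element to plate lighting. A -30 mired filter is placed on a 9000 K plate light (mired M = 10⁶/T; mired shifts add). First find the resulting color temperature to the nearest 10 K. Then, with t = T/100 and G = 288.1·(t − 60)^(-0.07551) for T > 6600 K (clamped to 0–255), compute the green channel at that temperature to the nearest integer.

M_in = 10⁶/9000 = 111.11; M_out = 111.11 + (-30) = 81.11.
T_out = 10⁶/81.11 = 12328.8 K → 12330 K; t = 123.3.
G = 288.1·(123.3 − 60)^(-0.07551) = 288.1·63.3^(-0.07551) = 288.1·0.73110 = 210.630.
Rounded: 211.

211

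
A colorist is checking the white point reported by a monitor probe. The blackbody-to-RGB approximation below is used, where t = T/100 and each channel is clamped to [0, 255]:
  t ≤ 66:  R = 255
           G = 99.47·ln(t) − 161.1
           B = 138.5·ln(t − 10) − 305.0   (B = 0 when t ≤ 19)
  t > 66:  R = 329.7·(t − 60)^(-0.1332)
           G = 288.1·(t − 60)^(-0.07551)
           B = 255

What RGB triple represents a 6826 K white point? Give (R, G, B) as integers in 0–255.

t = 6826/100 = 68.26; the t > 66 branch applies.
R = 329.7·(68.26 − 60)^(-0.1332) = 329.7·8.26^(-0.1332) = 329.7·0.75485 = 248.873.
G = 288.1·(68.26 − 60)^(-0.07551) = 288.1·8.26^(-0.07551) = 288.1·0.85263 = 245.642.
B = 255 by definition for t > 66.
Rounded: (249, 246, 255).

(249, 246, 255)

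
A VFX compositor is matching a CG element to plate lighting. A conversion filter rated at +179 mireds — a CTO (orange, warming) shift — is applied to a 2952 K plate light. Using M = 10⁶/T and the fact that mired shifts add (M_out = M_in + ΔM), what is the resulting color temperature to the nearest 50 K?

M_in = 10⁶/2952 = 338.75 mireds.
M_out = 338.75 + (+179) = 517.75 mireds.
T_out = 10⁶/517.75 = 1931.4 K → 1950 K.

1950 K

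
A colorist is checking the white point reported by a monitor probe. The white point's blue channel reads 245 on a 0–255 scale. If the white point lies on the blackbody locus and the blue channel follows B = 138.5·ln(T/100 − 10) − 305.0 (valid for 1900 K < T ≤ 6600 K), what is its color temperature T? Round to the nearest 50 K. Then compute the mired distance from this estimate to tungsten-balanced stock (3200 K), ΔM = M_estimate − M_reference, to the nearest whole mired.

ln(t − 10) = (245 + 305.0) / 138.5 = 3.9711.
t − 10 = e^3.9711 = 53.044, so t = 63.044.
T = 100·t = 6304 K → 6300 K to the nearest 50 K.
M_estimate = 10⁶/6300 = 158.73; M_reference = 10⁶/3200 = 312.50.
ΔM = 158.73 − 312.50 = -153.77 → -154 mireds.

-154 mireds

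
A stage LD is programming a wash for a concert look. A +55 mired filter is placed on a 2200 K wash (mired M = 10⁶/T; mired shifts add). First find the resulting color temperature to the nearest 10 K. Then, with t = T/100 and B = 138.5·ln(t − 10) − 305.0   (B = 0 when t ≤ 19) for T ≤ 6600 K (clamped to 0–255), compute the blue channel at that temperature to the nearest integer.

M_in = 10⁶/2200 = 454.55; M_out = 454.55 + (+55) = 509.55.
T_out = 10⁶/509.55 = 1962.5 K → 1960 K; t = 19.6.
B = 138.5·ln(19.6 − 10) − 305.0 = 138.5·ln 9.6 − 305.0 = 138.5·2.2618 − 305.0 = 8.254.
Rounded: 8.

8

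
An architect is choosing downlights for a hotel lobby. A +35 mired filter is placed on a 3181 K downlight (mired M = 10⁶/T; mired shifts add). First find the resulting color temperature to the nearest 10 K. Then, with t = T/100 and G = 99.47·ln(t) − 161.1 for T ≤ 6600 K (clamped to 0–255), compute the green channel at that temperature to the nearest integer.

172

M_in = 10⁶/3181 = 314.37; M_out = 314.37 + (+35) = 349.37.
T_out = 10⁶/349.37 = 2862.3 K → 2860 K; t = 28.6.
G = 99.47·ln 28.6 − 161.1 = 99.47·3.3534 − 161.1 = 172.463.
Rounded: 172.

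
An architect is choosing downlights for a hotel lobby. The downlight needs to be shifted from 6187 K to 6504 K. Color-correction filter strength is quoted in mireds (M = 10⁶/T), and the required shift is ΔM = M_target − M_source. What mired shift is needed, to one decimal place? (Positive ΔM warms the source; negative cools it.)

-7.9 mireds

M_source = 10⁶/6187 = 161.629; M_target = 10⁶/6504 = 153.752.
ΔM = 153.752 − 161.629 = -7.878 → -7.9 mireds, a cooling shift.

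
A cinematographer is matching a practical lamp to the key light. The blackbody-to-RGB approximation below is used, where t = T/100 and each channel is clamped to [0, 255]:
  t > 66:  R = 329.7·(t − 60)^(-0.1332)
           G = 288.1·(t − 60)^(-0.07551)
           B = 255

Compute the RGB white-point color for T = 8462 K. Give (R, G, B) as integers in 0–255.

t = 8462/100 = 84.62; the t > 66 branch applies.
R = 329.7·(84.62 − 60)^(-0.1332) = 329.7·24.62^(-0.1332) = 329.7·0.65265 = 215.179.
G = 288.1·(84.62 − 60)^(-0.07551) = 288.1·24.62^(-0.07551) = 288.1·0.78513 = 226.197.
B = 255 by definition for t > 66.
Rounded: (215, 226, 255).

(215, 226, 255)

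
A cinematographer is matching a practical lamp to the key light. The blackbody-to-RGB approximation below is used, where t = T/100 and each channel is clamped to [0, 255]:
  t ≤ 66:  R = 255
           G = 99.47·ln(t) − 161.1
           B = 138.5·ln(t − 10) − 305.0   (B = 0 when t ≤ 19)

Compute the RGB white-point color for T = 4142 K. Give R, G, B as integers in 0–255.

R=255, G=209, B=172

t = 4142/100 = 41.42; the t ≤ 66 branch applies.
R = 255 by definition for t ≤ 66.
G = 99.47·ln 41.42 − 161.1 = 99.47·3.7238 − 161.1 = 209.303.
B = 138.5·ln(41.42 − 10) − 305.0 = 138.5·ln 31.42 − 305.0 = 138.5·3.4474 − 305.0 = 172.471.
Rounded: (255, 209, 172).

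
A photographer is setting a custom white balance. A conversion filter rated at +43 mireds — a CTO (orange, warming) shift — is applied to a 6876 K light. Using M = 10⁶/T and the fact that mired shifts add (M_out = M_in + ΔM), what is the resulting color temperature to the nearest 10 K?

M_in = 10⁶/6876 = 145.43 mireds.
M_out = 145.43 + (+43) = 188.43 mireds.
T_out = 10⁶/188.43 = 5306.9 K → 5310 K.

5310 K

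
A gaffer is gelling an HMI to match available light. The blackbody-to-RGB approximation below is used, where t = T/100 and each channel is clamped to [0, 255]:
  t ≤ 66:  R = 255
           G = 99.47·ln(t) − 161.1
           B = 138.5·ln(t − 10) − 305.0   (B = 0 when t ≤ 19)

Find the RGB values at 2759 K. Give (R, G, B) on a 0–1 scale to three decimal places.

(1.000, 0.662, 0.361)

t = 2759/100 = 27.59; the t ≤ 66 branch applies.
R = 255 by definition for t ≤ 66.
G = 99.47·ln 27.59 − 161.1 = 99.47·3.3175 − 161.1 = 168.887.
B = 138.5·ln(27.59 − 10) − 305.0 = 138.5·ln 17.59 − 305.0 = 138.5·2.8673 − 305.0 = 92.125.
Dividing each by 255: (1.0000, 0.6623, 0.3613) → (1.000, 0.662, 0.361).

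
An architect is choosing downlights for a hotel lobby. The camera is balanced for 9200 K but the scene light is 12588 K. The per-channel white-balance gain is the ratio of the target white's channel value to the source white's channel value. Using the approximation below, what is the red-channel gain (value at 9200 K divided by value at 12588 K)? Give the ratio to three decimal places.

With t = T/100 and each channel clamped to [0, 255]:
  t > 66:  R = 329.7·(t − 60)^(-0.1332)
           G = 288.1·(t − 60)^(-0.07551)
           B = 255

At 12588 K (t = 125.88):
  R = 329.7·(125.88 − 60)^(-0.1332) = 329.7·65.88^(-0.1332) = 329.7·0.57246 = 188.739.
At 9200 K (t = 92):
  R = 329.7·(92 − 60)^(-0.1332) = 329.7·32^(-0.1332) = 329.7·0.63025 = 207.794.
Gain = 207.794 / 188.739 = 1.1010 → 1.101.

1.101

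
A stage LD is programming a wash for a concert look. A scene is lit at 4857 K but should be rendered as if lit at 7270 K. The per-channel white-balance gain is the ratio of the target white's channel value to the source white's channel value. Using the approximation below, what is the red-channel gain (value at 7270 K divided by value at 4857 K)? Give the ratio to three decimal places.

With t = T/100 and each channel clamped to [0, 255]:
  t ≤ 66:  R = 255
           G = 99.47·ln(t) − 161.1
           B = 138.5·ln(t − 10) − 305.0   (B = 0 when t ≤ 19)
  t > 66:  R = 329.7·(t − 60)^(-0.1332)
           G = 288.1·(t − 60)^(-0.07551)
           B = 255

At 4857 K (t = 48.57):
  R = 255 by definition for t ≤ 66.
At 7270 K (t = 72.7):
  R = 329.7·(72.7 − 60)^(-0.1332) = 329.7·12.7^(-0.1332) = 329.7·0.71281 = 235.013.
Gain = 235.013 / 255.000 = 0.9216 → 0.922.

0.922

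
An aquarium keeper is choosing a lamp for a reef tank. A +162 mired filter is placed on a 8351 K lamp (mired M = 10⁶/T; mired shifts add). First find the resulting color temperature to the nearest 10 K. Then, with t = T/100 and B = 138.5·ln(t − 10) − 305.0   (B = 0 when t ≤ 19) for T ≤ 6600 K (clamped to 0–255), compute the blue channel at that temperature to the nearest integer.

M_in = 10⁶/8351 = 119.75; M_out = 119.75 + (+162) = 281.75.
T_out = 10⁶/281.75 = 3549.3 K → 3550 K; t = 35.5.
B = 138.5·ln(35.5 − 10) − 305.0 = 138.5·ln 25.5 − 305.0 = 138.5·3.2387 − 305.0 = 143.557.
Rounded: 144.

144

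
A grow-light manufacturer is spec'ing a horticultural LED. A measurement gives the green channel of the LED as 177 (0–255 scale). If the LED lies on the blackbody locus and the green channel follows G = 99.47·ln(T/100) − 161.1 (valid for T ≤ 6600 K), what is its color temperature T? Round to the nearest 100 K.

ln t = (177 + 161.1) / 99.47 = 3.3990.
t = e^3.3990 = 29.935.
T = 100·t = 2993 K → 3000 K to the nearest 100 K.

3000 K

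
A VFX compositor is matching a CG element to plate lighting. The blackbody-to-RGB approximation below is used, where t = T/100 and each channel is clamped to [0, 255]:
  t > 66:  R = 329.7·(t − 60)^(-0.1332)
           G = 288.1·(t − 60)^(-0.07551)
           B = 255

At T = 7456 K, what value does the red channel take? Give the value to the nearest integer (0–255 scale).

231

t = 7456/100 = 74.56; the t > 66 branch applies.
R = 329.7·(74.56 − 60)^(-0.1332) = 329.7·14.56^(-0.1332) = 329.7·0.69995 = 230.773.
Rounded: 231.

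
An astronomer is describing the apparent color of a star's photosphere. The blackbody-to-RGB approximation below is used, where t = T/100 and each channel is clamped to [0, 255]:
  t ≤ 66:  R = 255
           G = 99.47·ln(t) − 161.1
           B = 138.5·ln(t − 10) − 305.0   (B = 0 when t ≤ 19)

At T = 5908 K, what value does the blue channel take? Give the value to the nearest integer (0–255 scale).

t = 5908/100 = 59.08; the t ≤ 66 branch applies.
B = 138.5·ln(59.08 − 10) − 305.0 = 138.5·ln 49.08 − 305.0 = 138.5·3.8935 − 305.0 = 234.243.
Rounded: 234.

234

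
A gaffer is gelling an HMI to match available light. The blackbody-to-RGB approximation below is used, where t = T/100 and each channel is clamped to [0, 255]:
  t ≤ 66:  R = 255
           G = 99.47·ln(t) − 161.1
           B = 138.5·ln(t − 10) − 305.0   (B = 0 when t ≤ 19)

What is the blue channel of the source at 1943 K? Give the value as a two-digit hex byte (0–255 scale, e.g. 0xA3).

t = 1943/100 = 19.43; the t ≤ 66 branch applies.
B = 138.5·ln(19.43 − 10) − 305.0 = 138.5·ln 9.43 − 305.0 = 138.5·2.2439 − 305.0 = 5.780.
Rounded: 6; in hex, 0x06.

0x06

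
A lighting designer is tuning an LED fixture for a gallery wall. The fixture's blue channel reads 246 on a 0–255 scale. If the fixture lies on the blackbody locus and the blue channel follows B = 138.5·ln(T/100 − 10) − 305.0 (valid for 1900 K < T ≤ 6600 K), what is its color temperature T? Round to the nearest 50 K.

ln(t − 10) = (246 + 305.0) / 138.5 = 3.9783.
t − 10 = e^3.9783 = 53.428, so t = 63.428.
T = 100·t = 6343 K → 6350 K to the nearest 50 K.

6350 K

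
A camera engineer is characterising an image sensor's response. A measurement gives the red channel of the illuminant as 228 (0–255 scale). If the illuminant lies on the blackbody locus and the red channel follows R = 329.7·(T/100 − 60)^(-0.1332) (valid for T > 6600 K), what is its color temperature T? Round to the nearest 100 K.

7600 K

(t − 60)^(-0.1332) = 228/329.7 = 0.69154.
t − 60 = 0.69154^(1/-0.1332) = 0.69154^(-7.508) = 15.943, so t = 75.943.
T = 100·t = 7594 K → 7600 K to the nearest 100 K.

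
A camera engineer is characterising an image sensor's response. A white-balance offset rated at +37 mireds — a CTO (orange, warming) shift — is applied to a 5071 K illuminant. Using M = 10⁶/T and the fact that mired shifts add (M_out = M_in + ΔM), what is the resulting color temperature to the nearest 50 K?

4250 K

M_in = 10⁶/5071 = 197.20 mireds.
M_out = 197.20 + (+37) = 234.20 mireds.
T_out = 10⁶/234.20 = 4269.9 K → 4250 K.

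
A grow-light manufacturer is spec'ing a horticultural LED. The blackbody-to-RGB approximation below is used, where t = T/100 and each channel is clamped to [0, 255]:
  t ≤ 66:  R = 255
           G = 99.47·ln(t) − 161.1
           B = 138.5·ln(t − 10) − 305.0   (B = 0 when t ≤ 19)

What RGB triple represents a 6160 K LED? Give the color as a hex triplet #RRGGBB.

t = 6160/100 = 61.6; the t ≤ 66 branch applies.
R = 255 by definition for t ≤ 66.
G = 99.47·ln 61.6 − 161.1 = 99.47·4.1207 − 161.1 = 248.782.
B = 138.5·ln(61.6 − 10) − 305.0 = 138.5·ln 51.6 − 305.0 = 138.5·3.9435 − 305.0 = 241.178.
Rounded: (255, 249, 241).
In hex: #FFF9F1.

#FFF9F1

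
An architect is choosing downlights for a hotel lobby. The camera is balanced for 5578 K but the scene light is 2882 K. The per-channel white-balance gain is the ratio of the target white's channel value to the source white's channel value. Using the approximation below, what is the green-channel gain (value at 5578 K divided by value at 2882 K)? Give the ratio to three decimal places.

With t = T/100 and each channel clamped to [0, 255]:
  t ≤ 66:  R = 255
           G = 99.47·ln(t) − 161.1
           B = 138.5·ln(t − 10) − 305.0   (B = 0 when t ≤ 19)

At 2882 K (t = 28.82):
  G = 99.47·ln 28.82 − 161.1 = 99.47·3.3611 − 161.1 = 173.226.
At 5578 K (t = 55.78):
  G = 99.47·ln 55.78 − 161.1 = 99.47·4.0214 − 161.1 = 238.910.
Gain = 238.910 / 173.226 = 1.3792 → 1.379.

1.379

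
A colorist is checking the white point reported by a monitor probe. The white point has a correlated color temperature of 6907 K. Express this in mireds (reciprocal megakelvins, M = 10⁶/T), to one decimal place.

M = 10⁶ / 6907 = 144.781 → 144.8 mireds.

144.8 mireds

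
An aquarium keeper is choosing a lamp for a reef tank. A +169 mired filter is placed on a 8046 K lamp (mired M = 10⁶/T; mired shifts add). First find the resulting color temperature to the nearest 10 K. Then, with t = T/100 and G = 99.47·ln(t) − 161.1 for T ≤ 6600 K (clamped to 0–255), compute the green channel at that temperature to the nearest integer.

190

M_in = 10⁶/8046 = 124.29; M_out = 124.29 + (+169) = 293.29.
T_out = 10⁶/293.29 = 3409.6 K → 3410 K; t = 34.1.
G = 99.47·ln 34.1 − 161.1 = 99.47·3.5293 − 161.1 = 189.959.
Rounded: 190.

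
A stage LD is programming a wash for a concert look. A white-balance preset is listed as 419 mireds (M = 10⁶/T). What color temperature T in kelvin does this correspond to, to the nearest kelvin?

T = 10⁶ / 419 = 2386.63 K → 2387 K.

2387 K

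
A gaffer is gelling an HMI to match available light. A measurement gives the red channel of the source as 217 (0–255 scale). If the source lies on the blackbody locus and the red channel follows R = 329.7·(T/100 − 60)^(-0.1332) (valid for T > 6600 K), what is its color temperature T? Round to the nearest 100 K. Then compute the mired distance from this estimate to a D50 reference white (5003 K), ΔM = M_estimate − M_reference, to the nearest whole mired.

(t − 60)^(-0.1332) = 217/329.7 = 0.65817.
t − 60 = 0.65817^(1/-0.1332) = 0.65817^(-7.508) = 23.110, so t = 83.110.
T = 100·t = 8311 K → 8300 K to the nearest 100 K.
M_estimate = 10⁶/8300 = 120.48; M_reference = 10⁶/5003 = 199.88.
ΔM = 120.48 − 199.88 = -79.40 → -79 mireds.

-79 mireds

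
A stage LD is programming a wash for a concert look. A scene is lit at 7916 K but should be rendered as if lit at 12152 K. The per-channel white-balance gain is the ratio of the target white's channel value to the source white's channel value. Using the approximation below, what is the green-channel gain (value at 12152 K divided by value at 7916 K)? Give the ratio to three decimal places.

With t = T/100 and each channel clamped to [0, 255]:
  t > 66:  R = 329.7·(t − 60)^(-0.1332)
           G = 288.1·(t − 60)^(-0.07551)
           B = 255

At 7916 K (t = 79.16):
  G = 288.1·(79.16 − 60)^(-0.07551) = 288.1·19.16^(-0.07551) = 288.1·0.80014 = 230.521.
At 12152 K (t = 121.52):
  G = 288.1·(121.52 − 60)^(-0.07551) = 288.1·61.52^(-0.07551) = 288.1·0.73268 = 211.084.
Gain = 211.084 / 230.521 = 0.9157 → 0.916.

0.916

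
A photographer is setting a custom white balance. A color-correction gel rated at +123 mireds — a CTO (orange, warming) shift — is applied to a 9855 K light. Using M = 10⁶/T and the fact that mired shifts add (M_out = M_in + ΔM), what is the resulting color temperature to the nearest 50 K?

M_in = 10⁶/9855 = 101.47 mireds.
M_out = 101.47 + (+123) = 224.47 mireds.
T_out = 10⁶/224.47 = 4454.9 K → 4450 K.

4450 K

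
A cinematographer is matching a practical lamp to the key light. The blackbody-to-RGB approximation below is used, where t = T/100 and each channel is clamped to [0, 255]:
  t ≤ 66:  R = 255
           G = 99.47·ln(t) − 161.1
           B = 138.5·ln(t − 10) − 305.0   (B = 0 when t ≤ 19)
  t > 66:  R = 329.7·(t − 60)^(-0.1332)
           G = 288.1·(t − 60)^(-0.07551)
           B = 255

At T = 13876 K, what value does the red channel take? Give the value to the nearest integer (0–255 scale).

t = 13876/100 = 138.76; the t > 66 branch applies.
R = 329.7·(138.76 − 60)^(-0.1332) = 329.7·78.76^(-0.1332) = 329.7·0.55900 = 184.302.
Rounded: 184.

184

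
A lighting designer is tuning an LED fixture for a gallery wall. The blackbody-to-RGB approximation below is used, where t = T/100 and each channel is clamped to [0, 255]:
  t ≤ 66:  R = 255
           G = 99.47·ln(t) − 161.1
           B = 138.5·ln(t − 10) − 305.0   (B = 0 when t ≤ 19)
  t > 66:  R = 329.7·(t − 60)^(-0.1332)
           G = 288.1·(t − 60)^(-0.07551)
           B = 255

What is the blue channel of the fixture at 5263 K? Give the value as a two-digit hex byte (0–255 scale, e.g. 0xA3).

0xD7

t = 5263/100 = 52.63; the t ≤ 66 branch applies.
B = 138.5·ln(52.63 − 10) − 305.0 = 138.5·ln 42.63 − 305.0 = 138.5·3.7526 − 305.0 = 214.729.
Rounded: 215; in hex, 0xD7.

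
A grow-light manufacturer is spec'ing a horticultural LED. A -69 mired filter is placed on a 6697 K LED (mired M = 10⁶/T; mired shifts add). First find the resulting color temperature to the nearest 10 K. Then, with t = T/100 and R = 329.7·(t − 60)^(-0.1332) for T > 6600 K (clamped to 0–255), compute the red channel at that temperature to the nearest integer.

M_in = 10⁶/6697 = 149.32; M_out = 149.32 + (-69) = 80.32.
T_out = 10⁶/80.32 = 12450.1 K → 12450 K; t = 124.5.
R = 329.7·(124.5 − 60)^(-0.1332) = 329.7·64.5^(-0.1332) = 329.7·0.57407 = 189.272.
Rounded: 189.

189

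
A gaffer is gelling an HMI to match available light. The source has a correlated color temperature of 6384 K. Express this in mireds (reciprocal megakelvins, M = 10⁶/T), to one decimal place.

156.6 mireds

M = 10⁶ / 6384 = 156.642 → 156.6 mireds.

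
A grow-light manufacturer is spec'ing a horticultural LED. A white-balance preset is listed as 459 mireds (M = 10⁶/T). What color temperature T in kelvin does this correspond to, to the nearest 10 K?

T = 10⁶ / 459 = 2178.65 K → 2180 K.

2180 K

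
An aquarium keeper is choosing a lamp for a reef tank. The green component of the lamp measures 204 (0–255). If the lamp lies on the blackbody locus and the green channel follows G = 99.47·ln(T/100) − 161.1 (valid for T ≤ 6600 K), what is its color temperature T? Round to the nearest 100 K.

ln t = (204 + 161.1) / 99.47 = 3.6705.
t = e^3.6705 = 39.270.
T = 100·t = 3927 K → 3900 K to the nearest 100 K.

3900 K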